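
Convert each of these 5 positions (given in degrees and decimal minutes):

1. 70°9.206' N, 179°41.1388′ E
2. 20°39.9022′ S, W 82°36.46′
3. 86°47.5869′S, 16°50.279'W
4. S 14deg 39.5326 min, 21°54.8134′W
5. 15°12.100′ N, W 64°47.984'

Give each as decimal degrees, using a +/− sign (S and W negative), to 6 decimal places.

1. 70.153433, 179.685647
2. -20.665037, -82.607667
3. -86.793115, -16.837983
4. -14.658877, -21.913557
5. 15.201667, -64.799733

Point 1:
  φ: 70 + 9.206/60 = 70.1534333
  N → positive
  Longitude: 41.1388′ = 0.685647°; total 179.6856467
  E ⇒ keep positive
Point 2:
  Lat: 39.9022′ = 0.665037°; total 20.6650367
  S ⇒ negate
  Lon: 36.46′ = 0.607667°; total 82.6076667
  W ⇒ negate
Point 3:
  φ: 47.5869′ = 0.793115°; total 86.7931150
  S → negative
  Lon: 50.279′ = 0.837983°; total 16.8379833
  W ⇒ negate
Point 4:
  Latitude: 14 + 39.5326/60 = 14.6588767
  S ⇒ negate
  Longitude: 54.8134′ = 0.913557°; total 21.9135567
  W → negative
Point 5:
  Latitude: 12.1′ = 0.201667°; total 15.2016667
  N → positive
  Lon: 47.984′ = 0.799733°; total 64.7997333
  hemisphere W, so the sign is −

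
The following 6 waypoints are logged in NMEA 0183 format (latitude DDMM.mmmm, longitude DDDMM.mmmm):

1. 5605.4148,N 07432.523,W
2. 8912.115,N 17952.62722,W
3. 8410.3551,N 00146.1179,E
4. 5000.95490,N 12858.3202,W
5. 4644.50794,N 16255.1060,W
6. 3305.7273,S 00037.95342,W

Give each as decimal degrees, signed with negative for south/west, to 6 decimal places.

Point 1:
  φ: degrees = first 2 digits = 56, minutes = 5.4148; 56 + 5.4148/60 = 56.0902467
  N ⇒ keep positive
  Lon: degrees = first 3 digits = 74, minutes = 32.523; 74 + 32.523/60 = 74.5420500
  W → negative
Point 2:
  φ: split at 2 digits → 89° and 12.115′; 89 + 12.115/60 = 89.2019167
  N ⇒ keep positive
  Longitude: split at 3 digits → 179° and 52.62722′; 179 + 52.62722/60 = 179.8771203
  W → negative
Point 3:
  Lat: degrees = first 2 digits = 84, minutes = 10.3551; 84 + 10.3551/60 = 84.1725850
  N ⇒ keep positive
  Lon: split at 3 digits → 001° and 46.1179′; 1 + 46.1179/60 = 1.7686317
  E → positive
Point 4:
  φ: degrees = first 2 digits = 50, minutes = 0.9549; 50 + 0.9549/60 = 50.0159150
  N ⇒ keep positive
  Longitude: degrees = first 3 digits = 128, minutes = 58.3202; 128 + 58.3202/60 = 128.9720033
  W ⇒ negate
Point 5:
  φ: split at 2 digits → 46° and 44.50794′; 46 + 44.50794/60 = 46.7417990
  N ⇒ keep positive
  λ: degrees = first 3 digits = 162, minutes = 55.106; 162 + 55.106/60 = 162.9184333
  W ⇒ negate
Point 6:
  φ: degrees = first 2 digits = 33, minutes = 5.7273; 33 + 5.7273/60 = 33.0954550
  S → negative
  Lon: split at 3 digits → 000° and 37.95342′; 0 + 37.95342/60 = 0.6325570
  W ⇒ negate

1. 56.090247, -74.542050
2. 89.201917, -179.877120
3. 84.172585, 1.768632
4. 50.015915, -128.972003
5. 46.741799, -162.918433
6. -33.095455, -0.632557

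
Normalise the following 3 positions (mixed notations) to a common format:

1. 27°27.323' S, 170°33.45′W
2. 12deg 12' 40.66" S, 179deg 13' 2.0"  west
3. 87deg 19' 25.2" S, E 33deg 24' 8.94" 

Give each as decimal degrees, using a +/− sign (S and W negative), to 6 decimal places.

1. -27.455383, -170.557500
2. -12.211294, -179.217222
3. -87.323667, 33.402483

Point 1:
  φ: 27.323′ = 0.455383°; total 27.4553833
  S ⇒ negate
  λ: 170 + 33.45/60 = 170.5575000
  W → negative
Point 2:
  Latitude: 12° + 12/60 + 40.66/3600 = 12 + 0.200000 + 0.011294 = 12.2112944
  hemisphere S, so the sign is −
  Longitude: 179 + 13/60 + 2/3600 = 179.2172222
  W ⇒ negate
Point 3:
  φ: 19′ + 25.2″ = 19.42000′; 87 + 19.42000/60 = 87.3236667
  S → negative
  λ: 24′ + 8.94″ = 24.14900′; 33 + 24.14900/60 = 33.4024833
  E → positive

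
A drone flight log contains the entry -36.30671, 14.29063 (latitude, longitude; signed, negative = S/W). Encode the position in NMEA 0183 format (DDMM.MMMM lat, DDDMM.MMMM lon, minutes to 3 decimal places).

3618.403,S / 01417.438,E

Latitude is negative → S; |value| = 36.306710
φ: minutes = (36.306710 − 36) × 60 = 18.40260
λ: 14° + 0.290630 × 60 = 14° 17.43780′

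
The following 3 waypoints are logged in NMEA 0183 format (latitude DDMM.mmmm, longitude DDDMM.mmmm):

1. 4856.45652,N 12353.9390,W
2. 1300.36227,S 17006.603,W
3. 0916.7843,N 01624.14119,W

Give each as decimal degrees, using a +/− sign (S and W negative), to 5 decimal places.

Point 1:
  Lat: split at 2 digits → 48° and 56.45652′; 48 + 56.45652/60 = 48.940942
  N ⇒ keep positive
  Lon: split at 3 digits → 123° and 53.939′; 123 + 53.939/60 = 123.898983
  W ⇒ negate
Point 2:
  φ: split at 2 digits → 13° and 0.36227′; 13 + 0.36227/60 = 13.006038
  hemisphere S, so the sign is −
  λ: split at 3 digits → 170° and 6.603′; 170 + 6.603/60 = 170.110050
  W → negative
Point 3:
  φ: split at 2 digits → 09° and 16.7843′; 9 + 16.7843/60 = 9.279738
  N → positive
  λ: degrees = first 3 digits = 16, minutes = 24.14119; 16 + 24.14119/60 = 16.402353
  W → negative

1. 48.94094, -123.89898
2. -13.00604, -170.11005
3. 9.27974, -16.40235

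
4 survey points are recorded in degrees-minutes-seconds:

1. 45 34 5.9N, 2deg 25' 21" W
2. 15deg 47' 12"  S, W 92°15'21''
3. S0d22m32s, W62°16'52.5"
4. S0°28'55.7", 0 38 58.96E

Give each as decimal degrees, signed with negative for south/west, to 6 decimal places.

Point 1:
  Latitude: 45 + 34/60 + 5.9/3600 = 45.5683056
  N ⇒ keep positive
  Lon: 25′ + 21″ = 25.35000′; 2 + 25.35000/60 = 2.4225000
  W → negative
Point 2:
  φ: 47′ + 12″ = 47.20000′; 15 + 47.20000/60 = 15.7866667
  S ⇒ negate
  Longitude: 92° + 15/60 + 21/3600 = 92 + 0.250000 + 0.005833 = 92.2558333
  hemisphere W, so the sign is −
Point 3:
  Lat: 0° + 22/60 + 32/3600 = 0 + 0.366667 + 0.008889 = 0.3755556
  S ⇒ negate
  Lon: 62 + 16/60 + 52.5/3600 = 62.2812500
  W ⇒ negate
Point 4:
  Lat: 0 + 28/60 + 55.7/3600 = 0.4821389
  hemisphere S, so the sign is −
  Lon: 0° + 38/60 + 58.96/3600 = 0 + 0.633333 + 0.016378 = 0.6497111
  E ⇒ keep positive

1. 45.568306, -2.422500
2. -15.786667, -92.255833
3. -0.375556, -62.281250
4. -0.482139, 0.649711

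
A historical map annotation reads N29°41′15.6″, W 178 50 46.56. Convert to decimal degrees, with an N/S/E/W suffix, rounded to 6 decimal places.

Latitude: 29° + 41/60 + 15.6/3600 = 29 + 0.683333 + 0.004333 = 29.6876667
λ: 50′ + 46.56″ = 50.77600′; 178 + 50.77600/60 = 178.8462667

29.687667° N, 178.846267° W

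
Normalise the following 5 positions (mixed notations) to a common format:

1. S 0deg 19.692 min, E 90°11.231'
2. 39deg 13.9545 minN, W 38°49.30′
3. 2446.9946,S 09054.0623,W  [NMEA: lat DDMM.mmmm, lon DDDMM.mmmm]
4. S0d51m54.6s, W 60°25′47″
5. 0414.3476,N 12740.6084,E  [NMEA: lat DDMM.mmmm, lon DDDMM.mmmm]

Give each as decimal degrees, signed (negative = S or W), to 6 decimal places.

1. -0.328200, 90.187183
2. 39.232575, -38.821667
3. -24.783243, -90.901038
4. -0.865167, -60.429722
5. 4.239127, 127.676807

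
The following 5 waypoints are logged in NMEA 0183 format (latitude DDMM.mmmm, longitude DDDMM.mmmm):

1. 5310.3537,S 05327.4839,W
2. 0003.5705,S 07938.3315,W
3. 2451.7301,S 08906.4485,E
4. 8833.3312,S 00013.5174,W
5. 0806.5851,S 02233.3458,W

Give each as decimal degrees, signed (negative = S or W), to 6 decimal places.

1. -53.172562, -53.458065
2. -0.059508, -79.638858
3. -24.862168, 89.107475
4. -88.555520, -0.225290
5. -8.109752, -22.555763

Point 1:
  Lat: degrees = first 2 digits = 53, minutes = 10.3537; 53 + 10.3537/60 = 53.1725617
  hemisphere S, so the sign is −
  λ: split at 3 digits → 053° and 27.4839′; 53 + 27.4839/60 = 53.4580650
  W → negative
Point 2:
  Latitude: split at 2 digits → 00° and 3.5705′; 0 + 3.5705/60 = 0.0595083
  S → negative
  Longitude: degrees = first 3 digits = 79, minutes = 38.3315; 79 + 38.3315/60 = 79.6388583
  hemisphere W, so the sign is −
Point 3:
  φ: split at 2 digits → 24° and 51.7301′; 24 + 51.7301/60 = 24.8621683
  S ⇒ negate
  λ: split at 3 digits → 089° and 6.4485′; 89 + 6.4485/60 = 89.1074750
  E → positive
Point 4:
  Lat: degrees = first 2 digits = 88, minutes = 33.3312; 88 + 33.3312/60 = 88.5555200
  S → negative
  Lon: split at 3 digits → 000° and 13.5174′; 0 + 13.5174/60 = 0.2252900
  W ⇒ negate
Point 5:
  Latitude: degrees = first 2 digits = 8, minutes = 6.5851; 8 + 6.5851/60 = 8.1097517
  S → negative
  λ: degrees = first 3 digits = 22, minutes = 33.3458; 22 + 33.3458/60 = 22.5557633
  W → negative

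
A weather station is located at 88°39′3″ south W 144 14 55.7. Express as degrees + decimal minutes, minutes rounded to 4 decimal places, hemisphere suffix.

Latitude: 39 + 3/60 = 39.050000′
λ: seconds/60 = 0.92833; minutes = 14 + 0.92833 = 14.928333

88° 39.0500′ S, 144° 14.9283′ W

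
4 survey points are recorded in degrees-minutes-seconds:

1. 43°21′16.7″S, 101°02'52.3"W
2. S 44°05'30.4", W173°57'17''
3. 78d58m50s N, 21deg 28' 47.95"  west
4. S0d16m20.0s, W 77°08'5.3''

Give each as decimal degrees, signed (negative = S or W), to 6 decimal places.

Point 1:
  Lat: 43 + 21/60 + 16.7/3600 = 43.3546389
  hemisphere S, so the sign is −
  Longitude: 101 + 2/60 + 52.3/3600 = 101.0478611
  hemisphere W, so the sign is −
Point 2:
  Lat: 44 + 5/60 + 30.4/3600 = 44.0917778
  S ⇒ negate
  Longitude: 173 + 57/60 + 17/3600 = 173.9547222
  W → negative
Point 3:
  Latitude: 58′ + 50″ = 58.83333′; 78 + 58.83333/60 = 78.9805556
  N → positive
  λ: 28′ + 47.95″ = 28.79917′; 21 + 28.79917/60 = 21.4799861
  W → negative
Point 4:
  Lat: 0° + 16/60 + 20/3600 = 0 + 0.266667 + 0.005556 = 0.2722222
  S ⇒ negate
  Longitude: 8′ + 5.3″ = 8.08833′; 77 + 8.08833/60 = 77.1348056
  W → negative

1. -43.354639, -101.047861
2. -44.091778, -173.954722
3. 78.980556, -21.479986
4. -0.272222, -77.134806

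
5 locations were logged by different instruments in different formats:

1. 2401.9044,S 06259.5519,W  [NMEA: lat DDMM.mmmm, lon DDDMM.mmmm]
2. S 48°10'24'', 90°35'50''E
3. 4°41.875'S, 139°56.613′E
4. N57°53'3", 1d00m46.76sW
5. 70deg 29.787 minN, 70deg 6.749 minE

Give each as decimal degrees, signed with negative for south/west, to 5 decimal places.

Point 1:
  Lat: split at 2 digits → 24° and 1.9044′; 24 + 1.9044/60 = 24.031740
  S → negative
  Longitude: degrees = first 3 digits = 62, minutes = 59.5519; 62 + 59.5519/60 = 62.992532
  W → negative
Point 2:
  Lat: 48 + 10/60 + 24/3600 = 48.173333
  hemisphere S, so the sign is −
  Longitude: 90° + 35/60 + 50/3600 = 90 + 0.583333 + 0.013889 = 90.597222
  E ⇒ keep positive
Point 3:
  φ: 41.875′ = 0.697917°; total 4.697917
  S ⇒ negate
  Longitude: 56.613′ = 0.943550°; total 139.943550
  E → positive
Point 4:
  φ: 57° + 53/60 + 3/3600 = 57 + 0.883333 + 0.000833 = 57.884167
  N ⇒ keep positive
  λ: 0′ + 46.76″ = 0.77933′; 1 + 0.77933/60 = 1.012989
  W ⇒ negate
Point 5:
  φ: 70 + 29.787/60 = 70.496450
  N ⇒ keep positive
  Longitude: 6.749′ = 0.112483°; total 70.112483
  E → positive

1. -24.03174, -62.99253
2. -48.17333, 90.59722
3. -4.69792, 139.94355
4. 57.88417, -1.01299
5. 70.49645, 70.11248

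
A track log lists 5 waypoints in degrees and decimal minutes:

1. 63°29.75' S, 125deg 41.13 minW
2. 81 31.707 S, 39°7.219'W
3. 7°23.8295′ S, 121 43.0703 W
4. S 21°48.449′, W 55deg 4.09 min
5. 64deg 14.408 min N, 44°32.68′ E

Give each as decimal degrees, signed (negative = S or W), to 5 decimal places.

Point 1:
  Lat: 29.75′ = 0.495833°; total 63.495833
  S → negative
  Lon: 41.13′ = 0.685500°; total 125.685500
  W ⇒ negate
Point 2:
  Latitude: 31.707′ = 0.528450°; total 81.528450
  hemisphere S, so the sign is −
  Longitude: 39 + 7.219/60 = 39.120317
  hemisphere W, so the sign is −
Point 3:
  Latitude: 23.8295′ = 0.397158°; total 7.397158
  hemisphere S, so the sign is −
  λ: 43.0703′ = 0.717838°; total 121.717838
  W ⇒ negate
Point 4:
  Latitude: 48.449′ = 0.807483°; total 21.807483
  S ⇒ negate
  Lon: 55 + 4.09/60 = 55.068167
  W → negative
Point 5:
  Latitude: 14.408′ = 0.240133°; total 64.240133
  N ⇒ keep positive
  Longitude: 32.68′ = 0.544667°; total 44.544667
  E → positive

1. -63.49583, -125.68550
2. -81.52845, -39.12032
3. -7.39716, -121.71784
4. -21.80748, -55.06817
5. 64.24013, 44.54467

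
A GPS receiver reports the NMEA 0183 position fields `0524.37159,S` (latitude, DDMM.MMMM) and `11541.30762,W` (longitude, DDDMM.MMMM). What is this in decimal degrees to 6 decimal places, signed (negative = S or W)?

Lat: split at 2 digits → 05° and 24.37159′; 5 + 24.37159/60 = 5.4061932
S → negative
Longitude: degrees = first 3 digits = 115, minutes = 41.30762; 115 + 41.30762/60 = 115.6884603
hemisphere W, so the sign is −

-5.406193, -115.688460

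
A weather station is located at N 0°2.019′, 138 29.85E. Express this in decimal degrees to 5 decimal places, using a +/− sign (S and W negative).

0.03365, 138.49750

φ: 0 + 2.019/60 = 0.033650
N ⇒ keep positive
λ: 138 + 29.85/60 = 138.497500
E ⇒ keep positive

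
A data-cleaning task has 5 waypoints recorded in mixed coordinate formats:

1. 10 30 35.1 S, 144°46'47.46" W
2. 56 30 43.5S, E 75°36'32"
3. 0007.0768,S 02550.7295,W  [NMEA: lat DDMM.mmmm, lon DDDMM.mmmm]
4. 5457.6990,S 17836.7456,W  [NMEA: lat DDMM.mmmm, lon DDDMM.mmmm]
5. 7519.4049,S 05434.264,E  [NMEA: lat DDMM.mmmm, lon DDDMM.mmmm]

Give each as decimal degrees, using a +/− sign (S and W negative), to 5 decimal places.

Point 1:
  φ: 10° + 30/60 + 35.1/3600 = 10 + 0.500000 + 0.009750 = 10.509750
  hemisphere S, so the sign is −
  Lon: 144 + 46/60 + 47.46/3600 = 144.779850
  hemisphere W, so the sign is −
Point 2:
  Latitude: 56° + 30/60 + 43.5/3600 = 56 + 0.500000 + 0.012083 = 56.512083
  S ⇒ negate
  Lon: 36′ + 32″ = 36.53333′; 75 + 36.53333/60 = 75.608889
  E → positive
Point 3:
  Lat: degrees = first 2 digits = 0, minutes = 7.0768; 0 + 7.0768/60 = 0.117947
  S ⇒ negate
  Longitude: degrees = first 3 digits = 25, minutes = 50.7295; 25 + 50.7295/60 = 25.845492
  W ⇒ negate
Point 4:
  Lat: degrees = first 2 digits = 54, minutes = 57.699; 54 + 57.699/60 = 54.961650
  S ⇒ negate
  Lon: split at 3 digits → 178° and 36.7456′; 178 + 36.7456/60 = 178.612427
  hemisphere W, so the sign is −
Point 5:
  Lat: degrees = first 2 digits = 75, minutes = 19.4049; 75 + 19.4049/60 = 75.323415
  S → negative
  Longitude: degrees = first 3 digits = 54, minutes = 34.264; 54 + 34.264/60 = 54.571067
  E → positive

1. -10.50975, -144.77985
2. -56.51208, 75.60889
3. -0.11795, -25.84549
4. -54.96165, -178.61243
5. -75.32342, 54.57107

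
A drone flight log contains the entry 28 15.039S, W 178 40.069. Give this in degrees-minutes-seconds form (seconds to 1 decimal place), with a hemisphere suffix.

28°15′2.3″ S, 178°40′4.1″ W

Latitude: fractional minutes 0.03900 × 60 = 2.340″
Lon: 40.06900′ → 40′ and 0.06900 × 60 = 4.140″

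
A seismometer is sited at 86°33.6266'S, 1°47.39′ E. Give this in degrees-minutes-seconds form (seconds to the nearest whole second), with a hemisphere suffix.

86°33′38″ S, 1°47′23″ E

φ: fractional minutes 0.62660 × 60 = 37.60″
λ: fractional minutes 0.39000 × 60 = 23.40″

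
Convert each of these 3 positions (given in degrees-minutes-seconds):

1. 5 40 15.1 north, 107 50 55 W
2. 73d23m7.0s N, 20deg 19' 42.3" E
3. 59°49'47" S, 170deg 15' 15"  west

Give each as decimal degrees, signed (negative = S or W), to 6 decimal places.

1. 5.670861, -107.848611
2. 73.385278, 20.328417
3. -59.829722, -170.254167

Point 1:
  Lat: 40′ + 15.1″ = 40.25167′; 5 + 40.25167/60 = 5.6708611
  N ⇒ keep positive
  Longitude: 107° + 50/60 + 55/3600 = 107 + 0.833333 + 0.015278 = 107.8486111
  W → negative
Point 2:
  Latitude: 73 + 23/60 + 7/3600 = 73.3852778
  N ⇒ keep positive
  Lon: 20° + 19/60 + 42.3/3600 = 20 + 0.316667 + 0.011750 = 20.3284167
  E ⇒ keep positive
Point 3:
  Lat: 49′ + 47″ = 49.78333′; 59 + 49.78333/60 = 59.8297222
  hemisphere S, so the sign is −
  λ: 170° + 15/60 + 15/3600 = 170 + 0.250000 + 0.004167 = 170.2541667
  W → negative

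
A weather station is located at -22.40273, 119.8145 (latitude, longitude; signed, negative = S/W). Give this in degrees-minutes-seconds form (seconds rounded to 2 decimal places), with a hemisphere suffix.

Latitude is negative → S; |value| = 22.402730
φ: 0.402730° → 24.16380′; 0.16380 × 60 = 9.8280″
Lon: 0.814500 × 60 = 48.87000′ → 48′, remainder × 60 = 52.2000″

22°24′9.83″ S, 119°48′52.20″ E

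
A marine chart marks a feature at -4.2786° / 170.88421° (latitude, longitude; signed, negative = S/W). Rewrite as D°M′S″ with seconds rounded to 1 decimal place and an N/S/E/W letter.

Latitude is negative → S; |value| = 4.278600
Latitude: 0.278600 × 60 = 16.71600′ → 16′, remainder × 60 = 42.960″
Lon: 0.884210 × 60 = 53.05260′ → 53′, remainder × 60 = 3.156″

4°16′43.0″ S, 170°53′3.2″ E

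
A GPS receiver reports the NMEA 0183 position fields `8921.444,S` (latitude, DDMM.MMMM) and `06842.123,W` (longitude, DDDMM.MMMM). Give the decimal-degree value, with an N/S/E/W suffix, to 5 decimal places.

89.35740° S, 68.70205° W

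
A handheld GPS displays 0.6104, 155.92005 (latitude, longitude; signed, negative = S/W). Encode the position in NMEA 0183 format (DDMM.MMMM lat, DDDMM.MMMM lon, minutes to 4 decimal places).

Lat: 0° + 0.610400 × 60 = 0° 36.624000′
Longitude: minutes = (155.920050 − 155) × 60 = 55.203000

0036.6240,N / 15555.2030,E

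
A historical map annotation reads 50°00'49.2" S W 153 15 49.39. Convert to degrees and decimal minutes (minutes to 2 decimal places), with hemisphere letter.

φ: seconds/60 = 0.82000; minutes = 0 + 0.82000 = 0.8200
Lon: 15 + 49.39/60 = 15.8232′

50° 0.82′ S, 153° 15.82′ W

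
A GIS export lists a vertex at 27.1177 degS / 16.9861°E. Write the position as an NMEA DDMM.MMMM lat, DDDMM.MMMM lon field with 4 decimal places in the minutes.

Lat: fractional part 0.117700 → 7.062000 minutes
λ: fractional part 0.986100 → 59.166000 minutes

2707.0620,S / 01659.1660,E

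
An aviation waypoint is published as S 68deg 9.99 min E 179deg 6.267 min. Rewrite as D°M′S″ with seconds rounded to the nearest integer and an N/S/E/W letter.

68°09′59″ S, 179°06′16″ E

Lat: fractional minutes 0.99000 × 60 = 59.40″
λ: 6.26700′ → 6′ and 0.26700 × 60 = 16.02″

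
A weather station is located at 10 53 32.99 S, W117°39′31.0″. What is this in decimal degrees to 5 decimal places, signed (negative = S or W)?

Latitude: 10° + 53/60 + 32.99/3600 = 10 + 0.883333 + 0.009164 = 10.892497
hemisphere S, so the sign is −
Longitude: 117 + 39/60 + 31/3600 = 117.658611
W → negative

-10.89250, -117.65861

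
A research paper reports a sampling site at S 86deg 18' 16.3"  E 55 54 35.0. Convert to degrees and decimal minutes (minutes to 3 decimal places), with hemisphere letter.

φ: 18 + 16.3/60 = 18.27167′
Longitude: seconds/60 = 0.58333; minutes = 54 + 0.58333 = 54.58333

86° 18.272′ S, 55° 54.583′ E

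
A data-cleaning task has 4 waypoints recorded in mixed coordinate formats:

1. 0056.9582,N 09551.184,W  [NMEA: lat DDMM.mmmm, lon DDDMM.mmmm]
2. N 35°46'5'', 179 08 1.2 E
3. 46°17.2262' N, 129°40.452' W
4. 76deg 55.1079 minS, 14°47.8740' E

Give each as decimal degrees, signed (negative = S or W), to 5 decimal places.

1. 0.94930, -95.85307
2. 35.76806, 179.13367
3. 46.28710, -129.67420
4. -76.91847, 14.79790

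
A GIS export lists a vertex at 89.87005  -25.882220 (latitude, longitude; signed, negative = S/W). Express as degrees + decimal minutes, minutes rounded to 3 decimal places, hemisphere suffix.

89° 52.203′ N, 25° 52.933′ W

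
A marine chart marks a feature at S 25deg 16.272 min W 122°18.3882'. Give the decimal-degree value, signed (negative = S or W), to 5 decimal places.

Latitude: 16.272′ = 0.271200°; total 25.271200
S ⇒ negate
λ: 122 + 18.3882/60 = 122.306470
W → negative

-25.27120, -122.30647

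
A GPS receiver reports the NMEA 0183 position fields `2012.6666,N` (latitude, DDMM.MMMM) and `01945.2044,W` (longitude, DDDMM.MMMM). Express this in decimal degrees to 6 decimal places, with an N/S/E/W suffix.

Latitude: degrees = first 2 digits = 20, minutes = 12.6666; 20 + 12.6666/60 = 20.2111100
Longitude: split at 3 digits → 019° and 45.2044′; 19 + 45.2044/60 = 19.7534067

20.211110° N, 19.753407° W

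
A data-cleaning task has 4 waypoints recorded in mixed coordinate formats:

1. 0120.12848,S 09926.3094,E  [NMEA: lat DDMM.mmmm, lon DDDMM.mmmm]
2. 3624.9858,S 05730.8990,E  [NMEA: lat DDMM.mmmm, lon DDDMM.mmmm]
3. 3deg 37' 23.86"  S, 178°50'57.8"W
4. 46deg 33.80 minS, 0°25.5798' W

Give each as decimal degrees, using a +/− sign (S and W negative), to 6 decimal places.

Point 1:
  Latitude: degrees = first 2 digits = 1, minutes = 20.12848; 1 + 20.12848/60 = 1.3354747
  hemisphere S, so the sign is −
  Longitude: degrees = first 3 digits = 99, minutes = 26.3094; 99 + 26.3094/60 = 99.4384900
  E ⇒ keep positive
Point 2:
  φ: split at 2 digits → 36° and 24.9858′; 36 + 24.9858/60 = 36.4164300
  hemisphere S, so the sign is −
  λ: degrees = first 3 digits = 57, minutes = 30.899; 57 + 30.899/60 = 57.5149833
  E → positive
Point 3:
  Lat: 37′ + 23.86″ = 37.39767′; 3 + 37.39767/60 = 3.6232944
  S → negative
  Lon: 50′ + 57.8″ = 50.96333′; 178 + 50.96333/60 = 178.8493889
  W ⇒ negate
Point 4:
  Latitude: 46 + 33.8/60 = 46.5633333
  hemisphere S, so the sign is −
  Lon: 25.5798′ = 0.426330°; total 0.4263300
  W → negative

1. -1.335475, 99.438490
2. -36.416430, 57.514983
3. -3.623294, -178.849389
4. -46.563333, -0.426330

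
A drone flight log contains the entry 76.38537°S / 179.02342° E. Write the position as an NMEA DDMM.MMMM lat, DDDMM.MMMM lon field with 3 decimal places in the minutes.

7623.122,S / 17901.405,E

Latitude: 76° + 0.385370 × 60 = 76° 23.12220′
λ: 179° + 0.023420 × 60 = 179° 1.40520′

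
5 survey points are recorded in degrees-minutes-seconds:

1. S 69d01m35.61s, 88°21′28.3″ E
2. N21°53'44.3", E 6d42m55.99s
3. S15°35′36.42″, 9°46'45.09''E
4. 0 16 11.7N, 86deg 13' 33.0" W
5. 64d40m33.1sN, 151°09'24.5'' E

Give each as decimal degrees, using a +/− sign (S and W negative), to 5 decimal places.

1. -69.02656, 88.35786
2. 21.89564, 6.71555
3. -15.59345, 9.77919
4. 0.26992, -86.22583
5. 64.67586, 151.15681

Point 1:
  Lat: 69° + 1/60 + 35.61/3600 = 69 + 0.016667 + 0.009892 = 69.026558
  hemisphere S, so the sign is −
  Lon: 88° + 21/60 + 28.3/3600 = 88 + 0.350000 + 0.007861 = 88.357861
  E → positive
Point 2:
  φ: 21 + 53/60 + 44.3/3600 = 21.895639
  N → positive
  λ: 42′ + 55.99″ = 42.93317′; 6 + 42.93317/60 = 6.715553
  E ⇒ keep positive
Point 3:
  φ: 15 + 35/60 + 36.42/3600 = 15.593450
  hemisphere S, so the sign is −
  λ: 46′ + 45.09″ = 46.75150′; 9 + 46.75150/60 = 9.779192
  E → positive
Point 4:
  Latitude: 16′ + 11.7″ = 16.19500′; 0 + 16.19500/60 = 0.269917
  N → positive
  λ: 86° + 13/60 + 33/3600 = 86 + 0.216667 + 0.009167 = 86.225833
  W → negative
Point 5:
  Lat: 64° + 40/60 + 33.1/3600 = 64 + 0.666667 + 0.009194 = 64.675861
  N ⇒ keep positive
  Longitude: 151° + 9/60 + 24.5/3600 = 151 + 0.150000 + 0.006806 = 151.156806
  E → positive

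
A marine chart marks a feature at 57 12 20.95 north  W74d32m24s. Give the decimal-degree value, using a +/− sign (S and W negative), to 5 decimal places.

57.20582, -74.54000

Lat: 12′ + 20.95″ = 12.34917′; 57 + 12.34917/60 = 57.205819
N → positive
Lon: 74° + 32/60 + 24/3600 = 74 + 0.533333 + 0.006667 = 74.540000
W → negative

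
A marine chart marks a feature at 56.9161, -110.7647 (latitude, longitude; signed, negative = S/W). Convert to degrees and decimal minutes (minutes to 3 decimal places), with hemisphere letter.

Lat: 56° + 0.916100 × 60 = 56° 54.96600′
Longitude is negative → W; |value| = 110.764700
λ: fractional part 0.764700 → 45.88200 minutes

56° 54.966′ N, 110° 45.882′ W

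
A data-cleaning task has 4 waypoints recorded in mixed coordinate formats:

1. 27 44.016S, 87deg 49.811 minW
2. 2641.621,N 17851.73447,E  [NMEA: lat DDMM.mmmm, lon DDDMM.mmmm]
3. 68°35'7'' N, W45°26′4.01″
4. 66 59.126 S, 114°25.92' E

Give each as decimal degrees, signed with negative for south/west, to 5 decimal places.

Point 1:
  Lat: 27 + 44.016/60 = 27.733600
  S → negative
  λ: 49.811′ = 0.830183°; total 87.830183
  hemisphere W, so the sign is −
Point 2:
  φ: degrees = first 2 digits = 26, minutes = 41.621; 26 + 41.621/60 = 26.693683
  N ⇒ keep positive
  Lon: split at 3 digits → 178° and 51.73447′; 178 + 51.73447/60 = 178.862241
  E ⇒ keep positive
Point 3:
  Lat: 68° + 35/60 + 7/3600 = 68 + 0.583333 + 0.001944 = 68.585278
  N → positive
  λ: 45 + 26/60 + 4.01/3600 = 45.434447
  hemisphere W, so the sign is −
Point 4:
  Latitude: 66 + 59.126/60 = 66.985433
  hemisphere S, so the sign is −
  Longitude: 114 + 25.92/60 = 114.432000
  E → positive

1. -27.73360, -87.83018
2. 26.69368, 178.86224
3. 68.58528, -45.43445
4. -66.98543, 114.43200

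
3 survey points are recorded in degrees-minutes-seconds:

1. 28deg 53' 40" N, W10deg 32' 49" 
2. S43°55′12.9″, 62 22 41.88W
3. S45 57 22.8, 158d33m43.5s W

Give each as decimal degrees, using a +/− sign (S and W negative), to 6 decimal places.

1. 28.894444, -10.546944
2. -43.920250, -62.378300
3. -45.956333, -158.562083

Point 1:
  φ: 28° + 53/60 + 40/3600 = 28 + 0.883333 + 0.011111 = 28.8944444
  N → positive
  Longitude: 32′ + 49″ = 32.81667′; 10 + 32.81667/60 = 10.5469444
  W ⇒ negate
Point 2:
  Latitude: 55′ + 12.9″ = 55.21500′; 43 + 55.21500/60 = 43.9202500
  S ⇒ negate
  Longitude: 62° + 22/60 + 41.88/3600 = 62 + 0.366667 + 0.011633 = 62.3783000
  W ⇒ negate
Point 3:
  φ: 45 + 57/60 + 22.8/3600 = 45.9563333
  S → negative
  Lon: 158° + 33/60 + 43.5/3600 = 158 + 0.550000 + 0.012083 = 158.5620833
  W ⇒ negate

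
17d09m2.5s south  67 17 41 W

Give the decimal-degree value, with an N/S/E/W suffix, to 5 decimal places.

Lat: 17° + 9/60 + 2.5/3600 = 17 + 0.150000 + 0.000694 = 17.150694
λ: 67° + 17/60 + 41/3600 = 67 + 0.283333 + 0.011389 = 67.294722

17.15069° S, 67.29472° W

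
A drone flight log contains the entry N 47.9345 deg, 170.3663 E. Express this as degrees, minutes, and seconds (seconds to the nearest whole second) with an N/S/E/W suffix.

47°56′4″ N, 170°21′59″ E

φ: 0.934500° → 56.07000′; 0.07000 × 60 = 4.20″
Lon: whole degrees 170; 21.97800′ → 21′ and 58.68″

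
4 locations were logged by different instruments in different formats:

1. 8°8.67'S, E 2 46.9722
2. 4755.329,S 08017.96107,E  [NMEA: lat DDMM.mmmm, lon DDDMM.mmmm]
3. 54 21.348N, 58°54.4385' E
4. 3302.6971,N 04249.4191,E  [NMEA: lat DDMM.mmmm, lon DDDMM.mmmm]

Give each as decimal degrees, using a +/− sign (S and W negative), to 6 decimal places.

1. -8.144500, 2.782870
2. -47.922150, 80.299351
3. 54.355800, 58.907308
4. 33.044952, 42.823652

Point 1:
  φ: 8.67′ = 0.144500°; total 8.1445000
  S → negative
  Lon: 2 + 46.9722/60 = 2.7828700
  E → positive
Point 2:
  φ: degrees = first 2 digits = 47, minutes = 55.329; 47 + 55.329/60 = 47.9221500
  hemisphere S, so the sign is −
  Longitude: degrees = first 3 digits = 80, minutes = 17.96107; 80 + 17.96107/60 = 80.2993512
  E ⇒ keep positive
Point 3:
  φ: 54 + 21.348/60 = 54.3558000
  N → positive
  Longitude: 58 + 54.4385/60 = 58.9073083
  E → positive
Point 4:
  Latitude: degrees = first 2 digits = 33, minutes = 2.6971; 33 + 2.6971/60 = 33.0449517
  N → positive
  Longitude: degrees = first 3 digits = 42, minutes = 49.4191; 42 + 49.4191/60 = 42.8236517
  E → positive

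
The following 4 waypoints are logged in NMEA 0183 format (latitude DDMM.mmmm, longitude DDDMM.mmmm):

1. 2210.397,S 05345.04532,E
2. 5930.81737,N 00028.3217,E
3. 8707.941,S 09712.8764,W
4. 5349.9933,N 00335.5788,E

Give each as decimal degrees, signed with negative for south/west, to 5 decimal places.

1. -22.17328, 53.75076
2. 59.51362, 0.47203
3. -87.13235, -97.21461
4. 53.83322, 3.59298

Point 1:
  Latitude: degrees = first 2 digits = 22, minutes = 10.397; 22 + 10.397/60 = 22.173283
  S → negative
  λ: degrees = first 3 digits = 53, minutes = 45.04532; 53 + 45.04532/60 = 53.750755
  E ⇒ keep positive
Point 2:
  φ: degrees = first 2 digits = 59, minutes = 30.81737; 59 + 30.81737/60 = 59.513623
  N ⇒ keep positive
  Lon: degrees = first 3 digits = 0, minutes = 28.3217; 0 + 28.3217/60 = 0.472028
  E ⇒ keep positive
Point 3:
  φ: split at 2 digits → 87° and 7.941′; 87 + 7.941/60 = 87.132350
  S ⇒ negate
  Lon: degrees = first 3 digits = 97, minutes = 12.8764; 97 + 12.8764/60 = 97.214607
  hemisphere W, so the sign is −
Point 4:
  Lat: degrees = first 2 digits = 53, minutes = 49.9933; 53 + 49.9933/60 = 53.833222
  N ⇒ keep positive
  Lon: split at 3 digits → 003° and 35.5788′; 3 + 35.5788/60 = 3.592980
  E → positive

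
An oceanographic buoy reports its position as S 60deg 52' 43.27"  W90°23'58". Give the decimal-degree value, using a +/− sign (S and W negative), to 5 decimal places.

-60.87869, -90.39944

φ: 52′ + 43.27″ = 52.72117′; 60 + 52.72117/60 = 60.878686
hemisphere S, so the sign is −
λ: 90 + 23/60 + 58/3600 = 90.399444
hemisphere W, so the sign is −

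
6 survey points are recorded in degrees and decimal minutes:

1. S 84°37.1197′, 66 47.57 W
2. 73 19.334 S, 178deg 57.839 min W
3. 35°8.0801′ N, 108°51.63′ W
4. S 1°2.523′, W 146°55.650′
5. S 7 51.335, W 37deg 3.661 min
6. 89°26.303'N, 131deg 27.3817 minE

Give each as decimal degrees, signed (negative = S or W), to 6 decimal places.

Point 1:
  Latitude: 37.1197′ = 0.618662°; total 84.6186617
  S ⇒ negate
  Longitude: 47.57′ = 0.792833°; total 66.7928333
  W → negative
Point 2:
  Lat: 19.334′ = 0.322233°; total 73.3222333
  hemisphere S, so the sign is −
  λ: 57.839′ = 0.963983°; total 178.9639833
  hemisphere W, so the sign is −
Point 3:
  Lat: 8.0801′ = 0.134668°; total 35.1346683
  N ⇒ keep positive
  Longitude: 108 + 51.63/60 = 108.8605000
  W ⇒ negate
Point 4:
  φ: 2.523′ = 0.042050°; total 1.0420500
  S ⇒ negate
  λ: 55.65′ = 0.927500°; total 146.9275000
  W → negative
Point 5:
  Latitude: 7 + 51.335/60 = 7.8555833
  hemisphere S, so the sign is −
  λ: 3.661′ = 0.061017°; total 37.0610167
  hemisphere W, so the sign is −
Point 6:
  Lat: 89 + 26.303/60 = 89.4383833
  N ⇒ keep positive
  λ: 131 + 27.3817/60 = 131.4563617
  E ⇒ keep positive

1. -84.618662, -66.792833
2. -73.322233, -178.963983
3. 35.134668, -108.860500
4. -1.042050, -146.927500
5. -7.855583, -37.061017
6. 89.438383, 131.456362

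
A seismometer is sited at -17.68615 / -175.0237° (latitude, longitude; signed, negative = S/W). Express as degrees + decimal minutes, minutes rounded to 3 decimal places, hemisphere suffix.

17° 41.169′ S, 175° 1.422′ W

Latitude is negative → S; |value| = 17.686150
φ: fractional part 0.686150 → 41.16900 minutes
Longitude is negative → W; |value| = 175.023700
λ: minutes = (175.023700 − 175) × 60 = 1.42200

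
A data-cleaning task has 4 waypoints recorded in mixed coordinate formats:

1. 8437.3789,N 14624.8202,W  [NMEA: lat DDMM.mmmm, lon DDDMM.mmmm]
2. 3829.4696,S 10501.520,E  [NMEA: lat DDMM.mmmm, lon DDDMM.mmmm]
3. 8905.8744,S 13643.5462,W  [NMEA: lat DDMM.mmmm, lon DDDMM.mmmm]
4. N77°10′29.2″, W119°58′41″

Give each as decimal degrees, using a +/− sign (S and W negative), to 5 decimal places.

Point 1:
  φ: split at 2 digits → 84° and 37.3789′; 84 + 37.3789/60 = 84.622982
  N ⇒ keep positive
  Lon: degrees = first 3 digits = 146, minutes = 24.8202; 146 + 24.8202/60 = 146.413670
  hemisphere W, so the sign is −
Point 2:
  φ: split at 2 digits → 38° and 29.4696′; 38 + 29.4696/60 = 38.491160
  S → negative
  Longitude: split at 3 digits → 105° and 1.52′; 105 + 1.52/60 = 105.025333
  E → positive
Point 3:
  Lat: split at 2 digits → 89° and 5.8744′; 89 + 5.8744/60 = 89.097907
  S → negative
  Lon: degrees = first 3 digits = 136, minutes = 43.5462; 136 + 43.5462/60 = 136.725770
  hemisphere W, so the sign is −
Point 4:
  Latitude: 77 + 10/60 + 29.2/3600 = 77.174778
  N → positive
  Lon: 119° + 58/60 + 41/3600 = 119 + 0.966667 + 0.011389 = 119.978056
  W → negative

1. 84.62298, -146.41367
2. -38.49116, 105.02533
3. -89.09791, -136.72577
4. 77.17478, -119.97806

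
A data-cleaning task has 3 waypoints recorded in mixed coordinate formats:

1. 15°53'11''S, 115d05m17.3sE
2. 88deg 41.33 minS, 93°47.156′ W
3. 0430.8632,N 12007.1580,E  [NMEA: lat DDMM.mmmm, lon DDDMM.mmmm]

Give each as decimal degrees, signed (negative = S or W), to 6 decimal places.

1. -15.886389, 115.088139
2. -88.688833, -93.785933
3. 4.514387, 120.119300

Point 1:
  Latitude: 53′ + 11″ = 53.18333′; 15 + 53.18333/60 = 15.8863889
  S ⇒ negate
  λ: 5′ + 17.3″ = 5.28833′; 115 + 5.28833/60 = 115.0881389
  E → positive
Point 2:
  Latitude: 41.33′ = 0.688833°; total 88.6888333
  hemisphere S, so the sign is −
  Lon: 47.156′ = 0.785933°; total 93.7859333
  W ⇒ negate
Point 3:
  Latitude: degrees = first 2 digits = 4, minutes = 30.8632; 4 + 30.8632/60 = 4.5143867
  N → positive
  Longitude: degrees = first 3 digits = 120, minutes = 7.158; 120 + 7.158/60 = 120.1193000
  E → positive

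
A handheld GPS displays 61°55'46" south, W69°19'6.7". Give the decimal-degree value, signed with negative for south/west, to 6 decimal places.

Latitude: 61 + 55/60 + 46/3600 = 61.9294444
S ⇒ negate
λ: 19′ + 6.7″ = 19.11167′; 69 + 19.11167/60 = 69.3185278
hemisphere W, so the sign is −

-61.929444, -69.318528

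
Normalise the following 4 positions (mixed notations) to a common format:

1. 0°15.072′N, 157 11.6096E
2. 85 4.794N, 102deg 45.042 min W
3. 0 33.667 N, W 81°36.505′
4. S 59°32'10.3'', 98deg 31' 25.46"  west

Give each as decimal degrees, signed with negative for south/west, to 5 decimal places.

1. 0.25120, 157.19349
2. 85.07990, -102.75070
3. 0.56112, -81.60842
4. -59.53619, -98.52374

Point 1:
  φ: 0 + 15.072/60 = 0.251200
  N → positive
  λ: 11.6096′ = 0.193493°; total 157.193493
  E ⇒ keep positive
Point 2:
  Latitude: 4.794′ = 0.079900°; total 85.079900
  N ⇒ keep positive
  Longitude: 102 + 45.042/60 = 102.750700
  W ⇒ negate
Point 3:
  Lat: 33.667′ = 0.561117°; total 0.561117
  N ⇒ keep positive
  Lon: 36.505′ = 0.608417°; total 81.608417
  W → negative
Point 4:
  φ: 59 + 32/60 + 10.3/3600 = 59.536194
  S → negative
  λ: 98° + 31/60 + 25.46/3600 = 98 + 0.516667 + 0.007072 = 98.523739
  hemisphere W, so the sign is −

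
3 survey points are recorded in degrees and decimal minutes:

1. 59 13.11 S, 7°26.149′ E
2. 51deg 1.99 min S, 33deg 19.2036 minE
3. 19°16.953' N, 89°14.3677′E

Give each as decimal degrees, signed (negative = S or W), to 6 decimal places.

1. -59.218500, 7.435817
2. -51.033167, 33.320060
3. 19.282550, 89.239462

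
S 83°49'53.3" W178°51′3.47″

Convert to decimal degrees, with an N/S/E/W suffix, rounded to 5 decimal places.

83.83147° S, 178.85096° W

Latitude: 49′ + 53.3″ = 49.88833′; 83 + 49.88833/60 = 83.831472
Lon: 178 + 51/60 + 3.47/3600 = 178.850964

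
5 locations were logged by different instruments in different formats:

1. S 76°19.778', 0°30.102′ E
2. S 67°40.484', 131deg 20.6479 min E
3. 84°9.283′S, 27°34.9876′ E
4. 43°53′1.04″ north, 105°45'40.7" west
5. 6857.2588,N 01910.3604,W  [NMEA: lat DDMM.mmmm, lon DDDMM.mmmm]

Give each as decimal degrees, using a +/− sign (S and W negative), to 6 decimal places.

1. -76.329633, 0.501700
2. -67.674733, 131.344132
3. -84.154717, 27.583127
4. 43.883622, -105.761306
5. 68.954313, -19.172673

Point 1:
  φ: 19.778′ = 0.329633°; total 76.3296333
  S ⇒ negate
  λ: 30.102′ = 0.501700°; total 0.5017000
  E → positive
Point 2:
  φ: 67 + 40.484/60 = 67.6747333
  S → negative
  Longitude: 131 + 20.6479/60 = 131.3441317
  E → positive
Point 3:
  φ: 9.283′ = 0.154717°; total 84.1547167
  S ⇒ negate
  Lon: 34.9876′ = 0.583127°; total 27.5831267
  E ⇒ keep positive
Point 4:
  Latitude: 43 + 53/60 + 1.04/3600 = 43.8836222
  N → positive
  λ: 105 + 45/60 + 40.7/3600 = 105.7613056
  hemisphere W, so the sign is −
Point 5:
  φ: degrees = first 2 digits = 68, minutes = 57.2588; 68 + 57.2588/60 = 68.9543133
  N → positive
  λ: split at 3 digits → 019° and 10.3604′; 19 + 10.3604/60 = 19.1726733
  hemisphere W, so the sign is −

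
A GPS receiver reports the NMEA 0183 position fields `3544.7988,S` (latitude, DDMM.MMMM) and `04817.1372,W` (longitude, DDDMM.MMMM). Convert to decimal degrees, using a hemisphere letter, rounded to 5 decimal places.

35.74665° S, 48.28562° W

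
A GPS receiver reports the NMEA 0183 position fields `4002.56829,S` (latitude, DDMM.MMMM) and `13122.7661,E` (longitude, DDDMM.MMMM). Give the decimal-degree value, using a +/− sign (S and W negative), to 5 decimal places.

-40.04280, 131.37944

Lat: degrees = first 2 digits = 40, minutes = 2.56829; 40 + 2.56829/60 = 40.042805
S ⇒ negate
Lon: split at 3 digits → 131° and 22.7661′; 131 + 22.7661/60 = 131.379435
E → positive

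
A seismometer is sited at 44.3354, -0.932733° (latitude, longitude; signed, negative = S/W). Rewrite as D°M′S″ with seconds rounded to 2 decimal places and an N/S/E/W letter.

44°20′7.44″ N, 0°55′57.84″ W

Latitude: whole degrees 44; 20.12400′ → 20′ and 7.4400″
Longitude is negative → W; |value| = 0.932733
Longitude: whole degrees 0; 55.96398′ → 55′ and 57.8388″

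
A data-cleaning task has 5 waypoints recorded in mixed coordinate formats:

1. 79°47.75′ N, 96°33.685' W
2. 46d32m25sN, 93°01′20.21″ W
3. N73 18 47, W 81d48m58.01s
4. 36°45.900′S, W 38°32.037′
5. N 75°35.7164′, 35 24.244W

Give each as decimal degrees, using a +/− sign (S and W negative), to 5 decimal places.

1. 79.79583, -96.56142
2. 46.54028, -93.02228
3. 73.31306, -81.81611
4. -36.76500, -38.53395
5. 75.59527, -35.40407

Point 1:
  Latitude: 47.75′ = 0.795833°; total 79.795833
  N → positive
  Lon: 96 + 33.685/60 = 96.561417
  W ⇒ negate
Point 2:
  Latitude: 46 + 32/60 + 25/3600 = 46.540278
  N → positive
  Lon: 93 + 1/60 + 20.21/3600 = 93.022281
  hemisphere W, so the sign is −
Point 3:
  Lat: 18′ + 47″ = 18.78333′; 73 + 18.78333/60 = 73.313056
  N → positive
  Longitude: 48′ + 58.01″ = 48.96683′; 81 + 48.96683/60 = 81.816114
  W → negative
Point 4:
  Lat: 36 + 45.9/60 = 36.765000
  hemisphere S, so the sign is −
  Longitude: 38 + 32.037/60 = 38.533950
  W ⇒ negate
Point 5:
  Lat: 75 + 35.7164/60 = 75.595273
  N → positive
  Lon: 35 + 24.244/60 = 35.404067
  W ⇒ negate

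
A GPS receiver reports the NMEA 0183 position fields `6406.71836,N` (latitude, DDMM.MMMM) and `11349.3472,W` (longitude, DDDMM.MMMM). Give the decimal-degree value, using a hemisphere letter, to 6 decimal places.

Lat: degrees = first 2 digits = 64, minutes = 6.71836; 64 + 6.71836/60 = 64.1119727
Longitude: degrees = first 3 digits = 113, minutes = 49.3472; 113 + 49.3472/60 = 113.8224533

64.111973° N, 113.822453° W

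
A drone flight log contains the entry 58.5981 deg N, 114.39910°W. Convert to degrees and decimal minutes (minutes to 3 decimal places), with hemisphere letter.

φ: fractional part 0.598100 → 35.88600 minutes
Longitude: fractional part 0.399100 → 23.94600 minutes

58° 35.886′ N, 114° 23.946′ W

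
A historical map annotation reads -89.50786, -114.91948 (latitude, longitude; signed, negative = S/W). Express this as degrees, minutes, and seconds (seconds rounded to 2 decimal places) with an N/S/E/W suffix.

Latitude is negative → S; |value| = 89.507860
Lat: 0.507860° → 30.47160′; 0.47160 × 60 = 28.2960″
Longitude is negative → W; |value| = 114.919480
Longitude: whole degrees 114; 55.16880′ → 55′ and 10.1280″

89°30′28.30″ S, 114°55′10.13″ W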